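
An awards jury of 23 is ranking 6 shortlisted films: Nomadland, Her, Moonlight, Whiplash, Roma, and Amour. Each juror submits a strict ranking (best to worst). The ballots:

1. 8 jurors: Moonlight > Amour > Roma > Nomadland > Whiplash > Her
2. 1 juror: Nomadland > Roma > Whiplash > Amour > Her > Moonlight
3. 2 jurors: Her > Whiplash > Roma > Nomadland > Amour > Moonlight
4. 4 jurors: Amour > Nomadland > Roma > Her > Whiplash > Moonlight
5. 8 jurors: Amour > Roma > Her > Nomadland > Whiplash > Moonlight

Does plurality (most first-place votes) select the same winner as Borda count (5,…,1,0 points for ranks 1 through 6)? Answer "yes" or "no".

yes

Plurality — first-place votes: Nomadland 1, Her 2, Moonlight 8, Whiplash 0, Roma 0, Amour 12. Winner: Amour.
Borda — scores: Nomadland 57, Her 43, Moonlight 40, Whiplash 31, Roma 78, Amour 96. Winner: Amour.
The two methods agree.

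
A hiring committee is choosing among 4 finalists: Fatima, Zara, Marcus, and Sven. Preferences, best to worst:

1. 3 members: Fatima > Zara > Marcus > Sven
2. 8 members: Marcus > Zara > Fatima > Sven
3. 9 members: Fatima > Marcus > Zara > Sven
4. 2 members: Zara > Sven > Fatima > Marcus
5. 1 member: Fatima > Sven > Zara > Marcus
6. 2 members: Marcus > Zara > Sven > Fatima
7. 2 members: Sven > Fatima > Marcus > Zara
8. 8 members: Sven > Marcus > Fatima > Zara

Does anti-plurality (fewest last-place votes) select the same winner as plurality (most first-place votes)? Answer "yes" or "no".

Anti-plurality — last-place votes: Fatima 2, Zara 10, Marcus 3, Sven 20. Winner: Fatima.
Plurality — first-place votes: Fatima 13, Zara 2, Marcus 10, Sven 10. Winner: Fatima.
The two methods agree.

yes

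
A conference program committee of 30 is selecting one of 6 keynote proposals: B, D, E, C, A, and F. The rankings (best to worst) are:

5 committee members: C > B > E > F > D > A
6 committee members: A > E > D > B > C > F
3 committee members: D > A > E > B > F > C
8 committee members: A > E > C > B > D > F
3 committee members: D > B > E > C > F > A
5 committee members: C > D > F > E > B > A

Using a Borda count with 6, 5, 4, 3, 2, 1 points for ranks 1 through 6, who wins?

B: 5·5 + 6·3 + 3·3 + 8·3 + 3·5 + 5·2 = 101
D: 5·2 + 6·4 + 3·6 + 8·2 + 3·6 + 5·5 = 111
E: 5·4 + 6·5 + 3·4 + 8·5 + 3·4 + 5·3 = 129
C: 5·6 + 6·2 + 3·1 + 8·4 + 3·3 + 5·6 = 116
A: 5·1 + 6·6 + 3·5 + 8·6 + 3·1 + 5·1 = 112
F: 5·3 + 6·1 + 3·2 + 8·1 + 3·2 + 5·4 = 61
E has the highest Borda score (129).

E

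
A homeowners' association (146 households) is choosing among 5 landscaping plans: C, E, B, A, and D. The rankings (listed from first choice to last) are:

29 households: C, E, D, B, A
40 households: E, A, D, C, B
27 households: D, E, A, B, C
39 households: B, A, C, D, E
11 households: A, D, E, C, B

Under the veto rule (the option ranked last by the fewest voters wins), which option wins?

D

Last-place votes: C 27, E 39, B 51, A 29, D 0.
D is ranked last by the fewest voters, so D wins.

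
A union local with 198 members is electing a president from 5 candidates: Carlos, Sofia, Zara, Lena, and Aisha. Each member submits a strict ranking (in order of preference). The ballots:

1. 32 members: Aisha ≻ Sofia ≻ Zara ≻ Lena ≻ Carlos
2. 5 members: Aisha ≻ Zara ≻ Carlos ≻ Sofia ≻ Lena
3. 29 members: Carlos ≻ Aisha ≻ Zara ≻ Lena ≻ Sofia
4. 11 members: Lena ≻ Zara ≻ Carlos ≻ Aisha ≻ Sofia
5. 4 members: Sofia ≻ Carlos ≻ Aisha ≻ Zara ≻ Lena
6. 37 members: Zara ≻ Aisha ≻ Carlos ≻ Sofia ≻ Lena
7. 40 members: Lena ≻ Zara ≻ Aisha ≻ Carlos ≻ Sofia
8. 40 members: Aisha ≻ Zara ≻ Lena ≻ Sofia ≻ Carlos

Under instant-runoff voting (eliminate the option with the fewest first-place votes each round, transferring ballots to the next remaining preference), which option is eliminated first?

Sofia

Round 1: Carlos 29, Sofia 4, Zara 37, Lena 51, Aisha 77. Eliminate Sofia.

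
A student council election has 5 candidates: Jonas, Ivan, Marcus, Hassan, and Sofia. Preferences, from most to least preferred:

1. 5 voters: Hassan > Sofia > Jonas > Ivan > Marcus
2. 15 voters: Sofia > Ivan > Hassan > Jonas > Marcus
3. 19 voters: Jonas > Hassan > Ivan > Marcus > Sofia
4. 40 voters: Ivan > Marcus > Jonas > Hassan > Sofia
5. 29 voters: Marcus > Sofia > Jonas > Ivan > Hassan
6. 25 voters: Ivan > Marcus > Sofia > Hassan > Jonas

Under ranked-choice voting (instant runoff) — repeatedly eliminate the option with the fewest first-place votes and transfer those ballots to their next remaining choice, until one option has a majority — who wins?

Round 1: Jonas 19, Ivan 65, Marcus 29, Hassan 5, Sofia 15. Eliminate Hassan.
Round 2: Jonas 19, Ivan 65, Marcus 29, Sofia 20. Eliminate Jonas.
Round 3: Ivan 84, Marcus 29, Sofia 20. Ivan has a majority.

Ivan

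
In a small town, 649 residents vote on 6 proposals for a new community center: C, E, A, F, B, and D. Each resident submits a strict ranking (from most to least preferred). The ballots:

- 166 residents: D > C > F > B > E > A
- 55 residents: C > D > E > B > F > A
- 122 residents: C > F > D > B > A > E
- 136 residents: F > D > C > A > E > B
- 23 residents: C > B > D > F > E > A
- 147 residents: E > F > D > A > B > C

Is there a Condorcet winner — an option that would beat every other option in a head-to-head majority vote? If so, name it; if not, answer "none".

Checking pairwise contests:
D beats C 449–200.
C beats E 502–147.
C beats A 502–147.
C beats F 366–283.
C beats B 502–147.
F beats D 405–244.
Every option loses at least one head-to-head, so there is no Condorcet winner.

none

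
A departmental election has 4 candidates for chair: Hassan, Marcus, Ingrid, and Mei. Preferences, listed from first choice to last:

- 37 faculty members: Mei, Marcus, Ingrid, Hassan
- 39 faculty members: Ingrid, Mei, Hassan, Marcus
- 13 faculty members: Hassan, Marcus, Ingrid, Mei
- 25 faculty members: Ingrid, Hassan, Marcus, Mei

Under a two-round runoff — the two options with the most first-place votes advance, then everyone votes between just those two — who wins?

Ingrid

Round 1 first-place votes: Hassan 13, Marcus 0, Ingrid 64, Mei 37.
Ingrid and Mei advance.
Runoff: Ingrid is preferred to Mei by 77 voters; Mei by 37.
Ingrid wins the runoff.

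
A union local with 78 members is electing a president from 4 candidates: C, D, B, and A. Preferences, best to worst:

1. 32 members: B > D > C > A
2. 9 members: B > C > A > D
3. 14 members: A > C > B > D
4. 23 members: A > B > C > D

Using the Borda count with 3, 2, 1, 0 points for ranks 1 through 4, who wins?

C: 32·1 + 9·2 + 14·2 + 23·1 = 101
D: 32·2 + 9·0 + 14·0 + 23·0 = 64
B: 32·3 + 9·3 + 14·1 + 23·2 = 183
A: 32·0 + 9·1 + 14·3 + 23·3 = 120
B has the highest Borda score (183).

B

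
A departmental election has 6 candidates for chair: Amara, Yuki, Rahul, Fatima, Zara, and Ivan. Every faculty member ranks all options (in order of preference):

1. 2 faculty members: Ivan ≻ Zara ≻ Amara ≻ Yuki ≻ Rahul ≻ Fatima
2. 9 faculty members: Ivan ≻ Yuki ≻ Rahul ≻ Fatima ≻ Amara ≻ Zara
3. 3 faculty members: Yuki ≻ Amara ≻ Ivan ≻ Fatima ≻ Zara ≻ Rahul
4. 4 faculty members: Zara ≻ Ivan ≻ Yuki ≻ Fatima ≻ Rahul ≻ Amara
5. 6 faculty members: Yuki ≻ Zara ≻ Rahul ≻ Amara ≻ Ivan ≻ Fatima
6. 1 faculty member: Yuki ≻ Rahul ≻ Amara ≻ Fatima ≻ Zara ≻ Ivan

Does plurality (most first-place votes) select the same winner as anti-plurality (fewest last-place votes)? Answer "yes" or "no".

Plurality — first-place votes: Amara 0, Yuki 10, Rahul 0, Fatima 0, Zara 4, Ivan 11. Winner: Ivan.
Anti-plurality — last-place votes: Amara 4, Yuki 0, Rahul 3, Fatima 8, Zara 9, Ivan 1. Winner: Yuki.
The two methods disagree.

no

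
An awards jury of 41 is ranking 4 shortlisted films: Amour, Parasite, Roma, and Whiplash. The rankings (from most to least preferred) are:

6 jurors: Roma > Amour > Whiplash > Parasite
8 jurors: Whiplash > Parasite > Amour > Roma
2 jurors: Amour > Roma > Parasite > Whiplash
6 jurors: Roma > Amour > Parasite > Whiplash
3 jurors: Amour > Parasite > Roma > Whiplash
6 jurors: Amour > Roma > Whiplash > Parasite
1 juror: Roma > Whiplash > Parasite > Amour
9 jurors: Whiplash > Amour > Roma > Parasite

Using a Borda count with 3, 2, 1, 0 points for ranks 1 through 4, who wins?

Amour: 6·2 + 8·1 + 2·3 + 6·2 + 3·3 + 6·3 + 1·0 + 9·2 = 83
Parasite: 6·0 + 8·2 + 2·1 + 6·1 + 3·2 + 6·0 + 1·1 + 9·0 = 31
Roma: 6·3 + 8·0 + 2·2 + 6·3 + 3·1 + 6·2 + 1·3 + 9·1 = 67
Whiplash: 6·1 + 8·3 + 2·0 + 6·0 + 3·0 + 6·1 + 1·2 + 9·3 = 65
Amour has the highest Borda score (83).

Amour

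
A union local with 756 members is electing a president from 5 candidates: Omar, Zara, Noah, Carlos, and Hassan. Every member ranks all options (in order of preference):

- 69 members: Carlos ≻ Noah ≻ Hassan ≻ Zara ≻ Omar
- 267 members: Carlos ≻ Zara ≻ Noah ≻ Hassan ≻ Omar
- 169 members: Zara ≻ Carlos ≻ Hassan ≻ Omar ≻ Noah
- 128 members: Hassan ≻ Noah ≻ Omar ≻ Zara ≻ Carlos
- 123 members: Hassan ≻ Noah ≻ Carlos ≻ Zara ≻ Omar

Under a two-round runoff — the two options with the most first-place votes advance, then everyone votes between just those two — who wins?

Carlos

Round 1 first-place votes: Omar 0, Zara 169, Noah 0, Carlos 336, Hassan 251.
Carlos and Hassan advance.
Runoff: Carlos is preferred to Hassan by 505 voters; Hassan by 251.
Carlos wins the runoff.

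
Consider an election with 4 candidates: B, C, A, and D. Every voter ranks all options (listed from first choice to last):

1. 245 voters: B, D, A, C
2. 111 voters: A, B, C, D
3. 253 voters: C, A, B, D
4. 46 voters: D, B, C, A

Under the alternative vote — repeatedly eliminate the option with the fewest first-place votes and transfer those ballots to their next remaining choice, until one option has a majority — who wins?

B

Round 1: B 245, C 253, A 111, D 46. Eliminate D.
Round 2: B 291, C 253, A 111. Eliminate A.
Round 3: B 402, C 253. B has a majority.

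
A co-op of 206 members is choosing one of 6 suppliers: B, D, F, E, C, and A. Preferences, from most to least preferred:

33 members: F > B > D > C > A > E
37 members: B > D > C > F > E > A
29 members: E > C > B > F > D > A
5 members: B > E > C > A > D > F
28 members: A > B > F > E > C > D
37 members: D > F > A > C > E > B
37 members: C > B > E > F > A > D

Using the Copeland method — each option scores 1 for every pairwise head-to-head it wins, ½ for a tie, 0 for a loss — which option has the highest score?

B

B: beats D, F, E, and A; ties C → score 4.5.
D: beats E, C, and A; loses to B and F → score 3.
F: beats D, E, and A; loses to B and C → score 3.
E: beats A; loses to B, D, F, and C → score 1.
C: beats F, E, and A; ties B; loses to D → score 3.5.
A: loses to B, D, F, E, and C → score 0.
B has the best pairwise record.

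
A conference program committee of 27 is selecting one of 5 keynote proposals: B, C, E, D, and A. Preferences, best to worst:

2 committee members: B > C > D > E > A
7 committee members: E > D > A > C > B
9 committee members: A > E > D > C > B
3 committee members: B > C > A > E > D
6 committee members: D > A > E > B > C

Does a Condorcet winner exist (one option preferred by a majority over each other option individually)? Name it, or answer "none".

none

Checking pairwise contests:
C beats B 16–11.
E beats C 22–5.
A beats E 18–9.
E beats D 19–8.
D beats A 15–12.
Every option loses at least one head-to-head, so there is no Condorcet winner.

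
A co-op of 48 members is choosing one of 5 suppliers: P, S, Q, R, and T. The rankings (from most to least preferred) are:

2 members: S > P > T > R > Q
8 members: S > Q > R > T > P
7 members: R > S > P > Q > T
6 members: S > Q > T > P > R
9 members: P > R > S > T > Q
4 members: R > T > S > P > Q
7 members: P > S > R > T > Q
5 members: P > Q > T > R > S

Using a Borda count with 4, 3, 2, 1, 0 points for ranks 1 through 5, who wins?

S

P: 2·3 + 8·0 + 7·2 + 6·1 + 9·4 + 4·1 + 7·4 + 5·4 = 114
S: 2·4 + 8·4 + 7·3 + 6·4 + 9·2 + 4·2 + 7·3 + 5·0 = 132
Q: 2·0 + 8·3 + 7·1 + 6·3 + 9·0 + 4·0 + 7·0 + 5·3 = 64
R: 2·1 + 8·2 + 7·4 + 6·0 + 9·3 + 4·4 + 7·2 + 5·1 = 108
T: 2·2 + 8·1 + 7·0 + 6·2 + 9·1 + 4·3 + 7·1 + 5·2 = 62
S has the highest Borda score (132).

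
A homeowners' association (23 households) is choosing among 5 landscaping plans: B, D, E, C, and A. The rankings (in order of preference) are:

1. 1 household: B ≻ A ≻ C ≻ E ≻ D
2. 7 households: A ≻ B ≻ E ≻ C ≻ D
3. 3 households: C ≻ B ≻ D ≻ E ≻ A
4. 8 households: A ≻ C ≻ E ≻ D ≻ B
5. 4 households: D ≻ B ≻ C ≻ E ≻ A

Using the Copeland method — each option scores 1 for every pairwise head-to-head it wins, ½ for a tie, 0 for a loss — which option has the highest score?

B: beats E and C; loses to D and A → score 2.
D: beats B; loses to E, C, and A → score 1.
E: beats D; loses to B, C, and A → score 1.
C: beats D and E; loses to B and A → score 2.
A: beats B, D, E, and C → score 4.
A has the best pairwise record.

A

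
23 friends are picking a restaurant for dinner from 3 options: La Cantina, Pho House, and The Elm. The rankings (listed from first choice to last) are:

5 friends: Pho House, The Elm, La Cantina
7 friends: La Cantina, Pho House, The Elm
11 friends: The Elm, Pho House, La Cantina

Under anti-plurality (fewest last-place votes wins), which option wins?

Pho House

Last-place votes: La Cantina 16, Pho House 0, The Elm 7.
Pho House is ranked last by the fewest voters, so Pho House wins.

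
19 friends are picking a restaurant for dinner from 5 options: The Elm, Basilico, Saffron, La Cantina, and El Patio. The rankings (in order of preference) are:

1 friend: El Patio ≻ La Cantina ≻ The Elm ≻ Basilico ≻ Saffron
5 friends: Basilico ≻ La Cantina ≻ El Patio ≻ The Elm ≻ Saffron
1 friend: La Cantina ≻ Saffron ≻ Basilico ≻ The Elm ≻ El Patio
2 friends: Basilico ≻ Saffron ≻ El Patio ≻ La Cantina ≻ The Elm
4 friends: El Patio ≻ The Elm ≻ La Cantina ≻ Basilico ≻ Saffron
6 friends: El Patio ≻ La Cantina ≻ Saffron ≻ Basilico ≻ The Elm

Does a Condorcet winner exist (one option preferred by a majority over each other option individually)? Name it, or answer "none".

El Patio vs The Elm: 18–1 for El Patio.
El Patio vs Basilico: 11–8 for El Patio.
El Patio vs Saffron: 16–3 for El Patio.
El Patio vs La Cantina: 13–6 for El Patio.
El Patio beats every other option head-to-head.

El Patio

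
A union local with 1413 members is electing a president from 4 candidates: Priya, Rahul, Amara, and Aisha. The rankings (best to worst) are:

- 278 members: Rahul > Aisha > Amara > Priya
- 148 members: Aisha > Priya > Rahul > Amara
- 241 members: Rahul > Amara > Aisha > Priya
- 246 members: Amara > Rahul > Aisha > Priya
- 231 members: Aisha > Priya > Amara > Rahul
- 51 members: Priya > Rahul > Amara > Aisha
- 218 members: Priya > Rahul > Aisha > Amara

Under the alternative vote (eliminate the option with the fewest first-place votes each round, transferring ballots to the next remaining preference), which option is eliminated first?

Round 1: Priya 269, Rahul 519, Amara 246, Aisha 379. Eliminate Amara.

Amara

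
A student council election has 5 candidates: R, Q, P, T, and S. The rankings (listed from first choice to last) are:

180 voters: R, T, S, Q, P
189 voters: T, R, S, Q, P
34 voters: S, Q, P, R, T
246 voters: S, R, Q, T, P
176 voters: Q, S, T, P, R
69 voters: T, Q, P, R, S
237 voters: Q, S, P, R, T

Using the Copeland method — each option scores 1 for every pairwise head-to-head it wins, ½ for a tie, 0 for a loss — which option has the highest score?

S

R: beats Q, P, and T; loses to S → score 3.
Q: beats P and T; loses to R and S → score 2.
P: loses to R, Q, T, and S → score 0.
T: beats P; loses to R, Q, and S → score 1.
S: beats R, Q, P, and T → score 4.
S has the best pairwise record.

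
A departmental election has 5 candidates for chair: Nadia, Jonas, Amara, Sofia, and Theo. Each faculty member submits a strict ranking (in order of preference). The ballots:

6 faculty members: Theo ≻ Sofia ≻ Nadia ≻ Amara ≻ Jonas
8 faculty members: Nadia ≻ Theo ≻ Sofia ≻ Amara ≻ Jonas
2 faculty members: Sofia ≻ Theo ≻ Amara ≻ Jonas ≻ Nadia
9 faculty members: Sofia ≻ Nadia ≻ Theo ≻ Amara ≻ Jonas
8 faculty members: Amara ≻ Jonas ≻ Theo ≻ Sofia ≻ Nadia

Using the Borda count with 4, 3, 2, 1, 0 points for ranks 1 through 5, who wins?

Theo

Nadia: 6·2 + 8·4 + 2·0 + 9·3 + 8·0 = 71
Jonas: 6·0 + 8·0 + 2·1 + 9·0 + 8·3 = 26
Amara: 6·1 + 8·1 + 2·2 + 9·1 + 8·4 = 59
Sofia: 6·3 + 8·2 + 2·4 + 9·4 + 8·1 = 86
Theo: 6·4 + 8·3 + 2·3 + 9·2 + 8·2 = 88
Theo has the highest Borda score (88).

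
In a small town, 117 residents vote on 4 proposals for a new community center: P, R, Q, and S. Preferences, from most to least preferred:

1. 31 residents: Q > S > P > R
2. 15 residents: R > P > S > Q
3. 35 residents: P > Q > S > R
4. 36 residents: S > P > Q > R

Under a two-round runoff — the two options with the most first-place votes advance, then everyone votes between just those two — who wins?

S

Round 1 first-place votes: P 35, R 15, Q 31, S 36.
S and P advance.
Runoff: S is preferred to P by 67 voters; P by 50.
S wins the runoff.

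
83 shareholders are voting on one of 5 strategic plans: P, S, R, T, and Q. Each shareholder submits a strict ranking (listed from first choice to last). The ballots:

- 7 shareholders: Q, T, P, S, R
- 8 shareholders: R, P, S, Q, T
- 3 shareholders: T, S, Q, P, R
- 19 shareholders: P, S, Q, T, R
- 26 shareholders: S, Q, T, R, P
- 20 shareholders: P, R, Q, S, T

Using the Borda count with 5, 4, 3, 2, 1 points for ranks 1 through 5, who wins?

P: 7·3 + 8·4 + 3·2 + 19·5 + 26·1 + 20·5 = 280
S: 7·2 + 8·3 + 3·4 + 19·4 + 26·5 + 20·2 = 296
R: 7·1 + 8·5 + 3·1 + 19·1 + 26·2 + 20·4 = 201
T: 7·4 + 8·1 + 3·5 + 19·2 + 26·3 + 20·1 = 187
Q: 7·5 + 8·2 + 3·3 + 19·3 + 26·4 + 20·3 = 281
S has the highest Borda score (296).

S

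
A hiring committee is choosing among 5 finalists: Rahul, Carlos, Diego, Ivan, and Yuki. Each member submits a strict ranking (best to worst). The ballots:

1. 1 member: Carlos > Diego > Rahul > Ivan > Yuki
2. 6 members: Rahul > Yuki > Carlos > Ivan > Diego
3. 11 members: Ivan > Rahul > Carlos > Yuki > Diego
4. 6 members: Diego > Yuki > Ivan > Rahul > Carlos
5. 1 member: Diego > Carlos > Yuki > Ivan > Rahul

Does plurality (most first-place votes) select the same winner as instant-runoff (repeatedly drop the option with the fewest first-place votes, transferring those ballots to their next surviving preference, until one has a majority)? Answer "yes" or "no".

Plurality — first-place votes: Rahul 6, Carlos 1, Diego 7, Ivan 11, Yuki 0. Winner: Ivan.
Instant-runoff — R1 Rahul 6, Carlos 1, Diego 7, Ivan 11, Yuki 0 (Yuki out); R2 Rahul 6, Carlos 1, Diego 7, Ivan 11 (Carlos out); R3 Rahul 6, Diego 8, Ivan 11 (Rahul out); R4 Diego 8, Ivan 17 (Ivan winner). Winner: Ivan.
The two methods agree.

yes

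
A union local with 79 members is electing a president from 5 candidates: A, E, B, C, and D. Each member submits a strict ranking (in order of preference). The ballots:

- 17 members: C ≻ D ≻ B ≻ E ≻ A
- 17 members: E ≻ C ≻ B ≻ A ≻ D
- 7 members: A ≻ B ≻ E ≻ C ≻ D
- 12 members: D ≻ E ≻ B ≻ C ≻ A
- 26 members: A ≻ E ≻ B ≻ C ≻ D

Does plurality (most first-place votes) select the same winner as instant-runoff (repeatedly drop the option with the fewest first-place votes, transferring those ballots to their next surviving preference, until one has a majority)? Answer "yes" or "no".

no

Plurality — first-place votes: A 33, E 17, B 0, C 17, D 12. Winner: A.
Instant-runoff — R1 A 33, E 17, B 0, C 17, D 12 (B out); R2 A 33, E 17, C 17, D 12 (D out); R3 A 33, E 29, C 17 (C out); R4 A 33, E 46 (E winner). Winner: E.
The two methods disagree.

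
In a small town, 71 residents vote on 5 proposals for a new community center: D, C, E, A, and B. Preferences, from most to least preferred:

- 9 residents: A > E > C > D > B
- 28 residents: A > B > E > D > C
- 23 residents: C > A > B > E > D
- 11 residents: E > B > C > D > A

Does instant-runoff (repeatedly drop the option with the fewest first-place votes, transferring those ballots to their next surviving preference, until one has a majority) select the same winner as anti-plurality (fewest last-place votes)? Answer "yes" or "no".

Instant-runoff — R1 D 0, C 23, E 11, A 37, B 0 (A winner). Winner: A.
Anti-plurality — last-place votes: D 23, C 28, E 0, A 11, B 9. Winner: E.
The two methods disagree.

no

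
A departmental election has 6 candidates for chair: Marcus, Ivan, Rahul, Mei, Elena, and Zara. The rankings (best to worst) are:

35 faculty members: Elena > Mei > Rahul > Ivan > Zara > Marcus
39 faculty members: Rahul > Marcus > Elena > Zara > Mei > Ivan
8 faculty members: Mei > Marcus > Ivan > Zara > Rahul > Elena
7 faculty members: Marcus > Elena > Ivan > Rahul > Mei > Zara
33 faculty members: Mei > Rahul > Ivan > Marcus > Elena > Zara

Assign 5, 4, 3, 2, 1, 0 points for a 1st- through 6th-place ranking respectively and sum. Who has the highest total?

Rahul

Marcus: 35·0 + 39·4 + 8·4 + 7·5 + 33·2 = 289
Ivan: 35·2 + 39·0 + 8·3 + 7·3 + 33·3 = 214
Rahul: 35·3 + 39·5 + 8·1 + 7·2 + 33·4 = 454
Mei: 35·4 + 39·1 + 8·5 + 7·1 + 33·5 = 391
Elena: 35·5 + 39·3 + 8·0 + 7·4 + 33·1 = 353
Zara: 35·1 + 39·2 + 8·2 + 7·0 + 33·0 = 129
Rahul has the highest Borda score (454).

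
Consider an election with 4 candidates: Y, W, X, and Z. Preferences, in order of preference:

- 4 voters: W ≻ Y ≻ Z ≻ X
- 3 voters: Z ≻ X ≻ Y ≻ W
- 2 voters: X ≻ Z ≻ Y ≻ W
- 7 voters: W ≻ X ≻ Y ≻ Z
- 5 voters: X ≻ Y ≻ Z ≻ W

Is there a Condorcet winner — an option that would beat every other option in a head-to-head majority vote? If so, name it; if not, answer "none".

W

W vs Y: 11–10 for W.
W vs X: 11–10 for W.
W vs Z: 11–10 for W.
W beats every other option head-to-head.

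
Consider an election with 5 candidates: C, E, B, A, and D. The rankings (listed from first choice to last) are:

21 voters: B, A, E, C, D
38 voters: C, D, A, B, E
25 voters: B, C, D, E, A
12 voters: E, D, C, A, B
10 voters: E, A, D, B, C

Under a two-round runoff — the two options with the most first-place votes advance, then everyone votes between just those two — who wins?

B

Round 1 first-place votes: C 38, E 22, B 46, A 0, D 0.
B and C advance.
Runoff: B is preferred to C by 56 voters; C by 50.
B wins the runoff.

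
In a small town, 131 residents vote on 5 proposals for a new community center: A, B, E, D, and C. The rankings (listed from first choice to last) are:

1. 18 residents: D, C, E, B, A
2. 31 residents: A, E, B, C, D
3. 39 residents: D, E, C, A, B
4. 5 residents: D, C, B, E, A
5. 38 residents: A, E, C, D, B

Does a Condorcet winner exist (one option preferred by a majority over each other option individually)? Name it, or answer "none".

A

A vs B: 108–23 for A.
A vs E: 69–62 for A.
A vs D: 69–62 for A.
A vs C: 69–62 for A.
A beats every other option head-to-head.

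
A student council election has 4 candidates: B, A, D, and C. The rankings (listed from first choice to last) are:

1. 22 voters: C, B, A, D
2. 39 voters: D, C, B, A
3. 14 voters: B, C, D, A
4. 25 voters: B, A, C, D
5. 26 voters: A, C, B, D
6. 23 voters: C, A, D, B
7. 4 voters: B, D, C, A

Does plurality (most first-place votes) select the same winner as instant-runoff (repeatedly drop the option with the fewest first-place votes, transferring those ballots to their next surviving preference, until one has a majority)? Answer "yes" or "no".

Plurality — first-place votes: B 43, A 26, D 39, C 45. Winner: C.
Instant-runoff — R1 B 43, A 26, D 39, C 45 (A out); R2 B 43, D 39, C 71 (D out); R3 B 43, C 110 (C winner). Winner: C.
The two methods agree.

yes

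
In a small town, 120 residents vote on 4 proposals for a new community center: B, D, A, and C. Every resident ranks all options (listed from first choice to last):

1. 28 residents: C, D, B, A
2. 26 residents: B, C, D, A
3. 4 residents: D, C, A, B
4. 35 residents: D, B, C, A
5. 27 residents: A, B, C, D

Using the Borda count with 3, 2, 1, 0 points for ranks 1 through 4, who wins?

B: 28·1 + 26·3 + 4·0 + 35·2 + 27·2 = 230
D: 28·2 + 26·1 + 4·3 + 35·3 + 27·0 = 199
A: 28·0 + 26·0 + 4·1 + 35·0 + 27·3 = 85
C: 28·3 + 26·2 + 4·2 + 35·1 + 27·1 = 206
B has the highest Borda score (230).

B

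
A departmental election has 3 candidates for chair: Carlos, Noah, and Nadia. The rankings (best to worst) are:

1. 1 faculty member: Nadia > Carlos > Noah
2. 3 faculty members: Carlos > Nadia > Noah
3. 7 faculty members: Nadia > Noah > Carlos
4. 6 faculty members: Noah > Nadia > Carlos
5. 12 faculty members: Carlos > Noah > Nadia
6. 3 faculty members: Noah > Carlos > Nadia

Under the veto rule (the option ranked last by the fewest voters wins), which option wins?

Noah

Last-place votes: Carlos 13, Noah 4, Nadia 15.
Noah is ranked last by the fewest voters, so Noah wins.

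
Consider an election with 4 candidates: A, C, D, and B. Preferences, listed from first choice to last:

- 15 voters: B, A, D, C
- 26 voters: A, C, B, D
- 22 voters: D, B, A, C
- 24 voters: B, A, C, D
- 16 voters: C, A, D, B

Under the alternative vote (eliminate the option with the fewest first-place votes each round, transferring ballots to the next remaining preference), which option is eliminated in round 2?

D

Round 1: A 26, C 16, D 22, B 39. Eliminate C.
Round 2: A 42, D 22, B 39. Eliminate D.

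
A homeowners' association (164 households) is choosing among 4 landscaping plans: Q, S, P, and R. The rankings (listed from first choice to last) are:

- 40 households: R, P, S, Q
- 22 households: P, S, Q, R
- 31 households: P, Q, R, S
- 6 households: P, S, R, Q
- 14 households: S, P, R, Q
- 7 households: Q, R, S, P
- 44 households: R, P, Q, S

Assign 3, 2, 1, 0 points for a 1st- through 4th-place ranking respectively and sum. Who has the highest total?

Q: 40·0 + 22·1 + 31·2 + 6·0 + 14·0 + 7·3 + 44·1 = 149
S: 40·1 + 22·2 + 31·0 + 6·2 + 14·3 + 7·1 + 44·0 = 145
P: 40·2 + 22·3 + 31·3 + 6·3 + 14·2 + 7·0 + 44·2 = 373
R: 40·3 + 22·0 + 31·1 + 6·1 + 14·1 + 7·2 + 44·3 = 317
P has the highest Borda score (373).

P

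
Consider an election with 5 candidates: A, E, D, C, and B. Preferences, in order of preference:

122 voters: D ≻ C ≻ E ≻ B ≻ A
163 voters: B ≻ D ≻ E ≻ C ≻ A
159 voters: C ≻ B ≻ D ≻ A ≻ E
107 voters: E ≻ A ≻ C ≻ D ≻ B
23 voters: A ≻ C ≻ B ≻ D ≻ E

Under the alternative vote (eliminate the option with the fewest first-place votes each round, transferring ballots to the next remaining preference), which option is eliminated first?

A

Round 1: A 23, E 107, D 122, C 159, B 163. Eliminate A.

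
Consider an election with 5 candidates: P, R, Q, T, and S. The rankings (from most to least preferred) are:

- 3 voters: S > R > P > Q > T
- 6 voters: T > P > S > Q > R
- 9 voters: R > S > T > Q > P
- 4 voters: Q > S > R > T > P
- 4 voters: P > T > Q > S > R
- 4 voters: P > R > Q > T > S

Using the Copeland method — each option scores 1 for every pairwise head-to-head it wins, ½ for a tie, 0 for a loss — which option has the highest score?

P: beats Q; loses to R, T, and S → score 1.
R: beats P, Q, and T; loses to S → score 3.
Q: loses to P, R, T, and S → score 0.
T: beats P and Q; loses to R and S → score 2.
S: beats P, R, Q, and T → score 4.
S has the best pairwise record.

S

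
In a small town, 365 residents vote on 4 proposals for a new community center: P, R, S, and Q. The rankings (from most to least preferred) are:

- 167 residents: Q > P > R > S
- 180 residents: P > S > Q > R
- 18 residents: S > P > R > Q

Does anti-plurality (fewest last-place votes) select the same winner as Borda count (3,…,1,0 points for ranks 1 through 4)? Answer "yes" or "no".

Anti-plurality — last-place votes: P 0, R 180, S 167, Q 18. Winner: P.
Borda — scores: P 910, R 185, S 414, Q 681. Winner: P.
The two methods agree.

yes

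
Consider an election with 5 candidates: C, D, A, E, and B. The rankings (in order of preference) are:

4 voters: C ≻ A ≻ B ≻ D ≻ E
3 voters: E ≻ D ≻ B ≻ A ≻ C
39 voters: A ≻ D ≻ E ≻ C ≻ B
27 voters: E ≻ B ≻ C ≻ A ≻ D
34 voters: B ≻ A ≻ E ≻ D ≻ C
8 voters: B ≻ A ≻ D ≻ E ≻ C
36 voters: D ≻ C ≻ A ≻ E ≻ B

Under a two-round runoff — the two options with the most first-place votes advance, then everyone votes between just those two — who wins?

Round 1 first-place votes: C 4, D 36, A 39, E 30, B 42.
B and A advance.
Runoff: B is preferred to A by 72 voters; A by 79.
A wins the runoff.

A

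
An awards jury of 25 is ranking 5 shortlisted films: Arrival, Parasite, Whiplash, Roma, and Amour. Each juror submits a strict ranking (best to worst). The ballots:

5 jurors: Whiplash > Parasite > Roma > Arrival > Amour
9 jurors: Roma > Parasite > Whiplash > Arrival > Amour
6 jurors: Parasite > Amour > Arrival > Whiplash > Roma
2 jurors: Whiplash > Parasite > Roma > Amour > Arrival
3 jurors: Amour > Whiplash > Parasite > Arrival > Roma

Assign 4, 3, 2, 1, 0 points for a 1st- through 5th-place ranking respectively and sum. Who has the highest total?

Arrival: 5·1 + 9·1 + 6·2 + 2·0 + 3·1 = 29
Parasite: 5·3 + 9·3 + 6·4 + 2·3 + 3·2 = 78
Whiplash: 5·4 + 9·2 + 6·1 + 2·4 + 3·3 = 61
Roma: 5·2 + 9·4 + 6·0 + 2·2 + 3·0 = 50
Amour: 5·0 + 9·0 + 6·3 + 2·1 + 3·4 = 32
Parasite has the highest Borda score (78).

Parasite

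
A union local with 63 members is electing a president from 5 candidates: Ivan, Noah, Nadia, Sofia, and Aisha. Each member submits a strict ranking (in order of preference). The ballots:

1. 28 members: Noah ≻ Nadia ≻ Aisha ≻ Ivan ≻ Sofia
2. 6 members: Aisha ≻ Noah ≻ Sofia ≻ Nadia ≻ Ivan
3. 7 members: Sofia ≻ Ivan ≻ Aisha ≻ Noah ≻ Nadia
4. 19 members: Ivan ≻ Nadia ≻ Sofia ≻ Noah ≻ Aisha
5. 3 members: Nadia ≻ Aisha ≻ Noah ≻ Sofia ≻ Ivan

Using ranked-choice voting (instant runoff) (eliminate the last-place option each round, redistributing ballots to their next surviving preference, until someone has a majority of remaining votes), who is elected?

Noah

Round 1: Ivan 19, Noah 28, Nadia 3, Sofia 7, Aisha 6. Eliminate Nadia.
Round 2: Ivan 19, Noah 28, Sofia 7, Aisha 9. Eliminate Sofia.
Round 3: Ivan 26, Noah 28, Aisha 9. Eliminate Aisha.
Round 4: Ivan 26, Noah 37. Noah has a majority.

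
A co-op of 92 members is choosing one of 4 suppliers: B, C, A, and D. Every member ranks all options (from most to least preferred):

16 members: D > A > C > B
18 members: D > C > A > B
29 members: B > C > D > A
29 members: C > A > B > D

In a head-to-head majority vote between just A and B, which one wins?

A

Voters preferring A to B: 63; preferring B to A: 29.
A wins the head-to-head.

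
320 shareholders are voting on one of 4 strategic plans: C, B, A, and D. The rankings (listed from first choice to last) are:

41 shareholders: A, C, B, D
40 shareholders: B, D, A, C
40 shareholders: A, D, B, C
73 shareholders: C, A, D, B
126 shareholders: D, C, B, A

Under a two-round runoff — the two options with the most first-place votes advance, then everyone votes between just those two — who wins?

Round 1 first-place votes: C 73, B 40, A 81, D 126.
D and A advance.
Runoff: D is preferred to A by 166 voters; A by 154.
D wins the runoff.

D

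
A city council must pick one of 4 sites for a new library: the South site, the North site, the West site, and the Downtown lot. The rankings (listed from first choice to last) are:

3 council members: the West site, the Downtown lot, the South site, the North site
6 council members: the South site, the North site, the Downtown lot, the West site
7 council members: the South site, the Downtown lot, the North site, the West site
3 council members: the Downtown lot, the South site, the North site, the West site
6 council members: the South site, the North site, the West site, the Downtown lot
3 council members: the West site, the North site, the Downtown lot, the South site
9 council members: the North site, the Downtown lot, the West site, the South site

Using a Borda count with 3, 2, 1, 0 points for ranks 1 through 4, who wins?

the North site

the South site: 3·1 + 6·3 + 7·3 + 3·2 + 6·3 + 3·0 + 9·0 = 66
the North site: 3·0 + 6·2 + 7·1 + 3·1 + 6·2 + 3·2 + 9·3 = 67
the West site: 3·3 + 6·0 + 7·0 + 3·0 + 6·1 + 3·3 + 9·1 = 33
the Downtown lot: 3·2 + 6·1 + 7·2 + 3·3 + 6·0 + 3·1 + 9·2 = 56
the North site has the highest Borda score (67).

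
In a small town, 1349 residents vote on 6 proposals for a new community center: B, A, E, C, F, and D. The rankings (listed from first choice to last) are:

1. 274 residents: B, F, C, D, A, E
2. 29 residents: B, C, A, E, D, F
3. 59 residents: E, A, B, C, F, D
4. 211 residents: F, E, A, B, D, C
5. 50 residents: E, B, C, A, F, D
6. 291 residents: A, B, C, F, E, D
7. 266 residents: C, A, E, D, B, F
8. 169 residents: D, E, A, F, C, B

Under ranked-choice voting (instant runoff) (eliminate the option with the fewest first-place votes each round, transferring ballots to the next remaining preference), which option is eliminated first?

E

Round 1: B 303, A 291, E 109, C 266, F 211, D 169. Eliminate E.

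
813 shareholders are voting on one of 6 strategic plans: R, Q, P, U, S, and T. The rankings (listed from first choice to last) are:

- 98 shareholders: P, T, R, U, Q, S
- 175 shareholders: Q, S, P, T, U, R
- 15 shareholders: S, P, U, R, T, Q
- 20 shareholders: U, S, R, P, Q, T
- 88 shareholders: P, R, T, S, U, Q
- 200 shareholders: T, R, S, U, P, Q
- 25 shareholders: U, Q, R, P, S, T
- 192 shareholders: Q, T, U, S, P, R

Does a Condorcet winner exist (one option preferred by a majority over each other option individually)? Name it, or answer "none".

Checking pairwise contests:
P beats R 568–245.
R beats Q 421–392.
U beats P 437–376.
S beats U 478–335.
R beats S 411–402.
Q beats T 412–401.
Every option loses at least one head-to-head, so there is no Condorcet winner.

none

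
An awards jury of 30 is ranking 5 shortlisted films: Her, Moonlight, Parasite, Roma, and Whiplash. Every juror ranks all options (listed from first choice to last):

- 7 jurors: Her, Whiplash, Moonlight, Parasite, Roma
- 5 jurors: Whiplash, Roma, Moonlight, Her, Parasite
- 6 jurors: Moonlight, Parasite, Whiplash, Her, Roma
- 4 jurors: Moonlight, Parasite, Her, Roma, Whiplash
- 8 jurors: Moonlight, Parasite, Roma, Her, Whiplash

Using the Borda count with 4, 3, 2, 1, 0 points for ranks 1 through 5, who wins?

Her: 7·4 + 5·1 + 6·1 + 4·2 + 8·1 = 55
Moonlight: 7·2 + 5·2 + 6·4 + 4·4 + 8·4 = 96
Parasite: 7·1 + 5·0 + 6·3 + 4·3 + 8·3 = 61
Roma: 7·0 + 5·3 + 6·0 + 4·1 + 8·2 = 35
Whiplash: 7·3 + 5·4 + 6·2 + 4·0 + 8·0 = 53
Moonlight has the highest Borda score (96).

Moonlight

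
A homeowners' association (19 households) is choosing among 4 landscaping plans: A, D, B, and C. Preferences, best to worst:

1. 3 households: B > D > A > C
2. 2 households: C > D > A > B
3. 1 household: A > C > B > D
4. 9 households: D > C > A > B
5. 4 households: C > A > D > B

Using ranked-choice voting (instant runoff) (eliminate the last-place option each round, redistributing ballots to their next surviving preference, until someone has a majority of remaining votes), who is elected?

Round 1: A 1, D 9, B 3, C 6. Eliminate A.
Round 2: D 9, B 3, C 7. Eliminate B.
Round 3: D 12, C 7. D has a majority.

D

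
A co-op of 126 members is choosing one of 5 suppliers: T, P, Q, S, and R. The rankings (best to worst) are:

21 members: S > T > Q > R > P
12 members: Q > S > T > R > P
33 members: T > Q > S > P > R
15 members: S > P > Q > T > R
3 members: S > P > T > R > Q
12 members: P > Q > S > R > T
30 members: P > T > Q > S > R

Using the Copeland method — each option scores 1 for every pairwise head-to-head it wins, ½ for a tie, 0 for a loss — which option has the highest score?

T

T: beats P, Q, and R; ties S → score 3.5.
P: beats R; loses to T, Q, and S → score 1.
Q: beats P, S, and R; loses to T → score 3.
S: beats P and R; ties T; loses to Q → score 2.5.
R: loses to T, P, Q, and S → score 0.
T has the best pairwise record.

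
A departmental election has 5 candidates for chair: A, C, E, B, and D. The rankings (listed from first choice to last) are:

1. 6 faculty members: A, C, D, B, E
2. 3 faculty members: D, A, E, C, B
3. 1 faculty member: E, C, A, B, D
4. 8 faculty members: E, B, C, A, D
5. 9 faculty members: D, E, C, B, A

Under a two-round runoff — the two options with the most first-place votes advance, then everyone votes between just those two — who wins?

Round 1 first-place votes: A 6, C 0, E 9, B 0, D 12.
D and E advance.
Runoff: D is preferred to E by 18 voters; E by 9.
D wins the runoff.

D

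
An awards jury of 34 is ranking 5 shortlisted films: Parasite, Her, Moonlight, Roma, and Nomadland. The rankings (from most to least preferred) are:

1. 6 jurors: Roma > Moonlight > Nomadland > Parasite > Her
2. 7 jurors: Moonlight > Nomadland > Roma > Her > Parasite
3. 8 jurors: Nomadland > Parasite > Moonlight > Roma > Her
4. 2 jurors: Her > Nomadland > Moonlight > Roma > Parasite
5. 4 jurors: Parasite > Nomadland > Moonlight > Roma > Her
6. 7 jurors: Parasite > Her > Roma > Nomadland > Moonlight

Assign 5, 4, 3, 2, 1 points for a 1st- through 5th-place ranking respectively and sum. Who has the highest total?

Parasite: 6·2 + 7·1 + 8·4 + 2·1 + 4·5 + 7·5 = 108
Her: 6·1 + 7·2 + 8·1 + 2·5 + 4·1 + 7·4 = 70
Moonlight: 6·4 + 7·5 + 8·3 + 2·3 + 4·3 + 7·1 = 108
Roma: 6·5 + 7·3 + 8·2 + 2·2 + 4·2 + 7·3 = 100
Nomadland: 6·3 + 7·4 + 8·5 + 2·4 + 4·4 + 7·2 = 124
Nomadland has the highest Borda score (124).

Nomadland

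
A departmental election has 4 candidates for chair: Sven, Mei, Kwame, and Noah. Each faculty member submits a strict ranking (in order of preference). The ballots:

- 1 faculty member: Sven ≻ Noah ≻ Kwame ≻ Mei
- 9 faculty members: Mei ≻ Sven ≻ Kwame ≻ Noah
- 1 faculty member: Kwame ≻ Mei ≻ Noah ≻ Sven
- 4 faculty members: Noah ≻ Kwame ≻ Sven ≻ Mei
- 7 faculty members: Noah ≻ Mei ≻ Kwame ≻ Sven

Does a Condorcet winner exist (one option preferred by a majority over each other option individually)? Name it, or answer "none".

Noah vs Sven: 12–10 for Noah.
Noah vs Mei: 12–10 for Noah.
Noah vs Kwame: 12–10 for Noah.
Noah beats every other option head-to-head.

Noah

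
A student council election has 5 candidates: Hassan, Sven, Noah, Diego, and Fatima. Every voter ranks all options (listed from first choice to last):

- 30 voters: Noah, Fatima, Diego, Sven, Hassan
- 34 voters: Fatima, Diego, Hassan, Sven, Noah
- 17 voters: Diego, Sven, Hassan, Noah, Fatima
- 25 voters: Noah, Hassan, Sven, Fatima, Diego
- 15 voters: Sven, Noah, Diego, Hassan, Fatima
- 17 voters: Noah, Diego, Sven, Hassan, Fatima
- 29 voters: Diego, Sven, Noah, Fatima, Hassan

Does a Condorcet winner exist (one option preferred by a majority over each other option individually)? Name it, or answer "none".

Checking pairwise contests:
Sven beats Hassan 108–59.
Diego beats Sven 127–40.
Sven beats Noah 95–72.
Noah beats Diego 87–80.
Sven beats Fatima 103–64.
Every option loses at least one head-to-head, so there is no Condorcet winner.

none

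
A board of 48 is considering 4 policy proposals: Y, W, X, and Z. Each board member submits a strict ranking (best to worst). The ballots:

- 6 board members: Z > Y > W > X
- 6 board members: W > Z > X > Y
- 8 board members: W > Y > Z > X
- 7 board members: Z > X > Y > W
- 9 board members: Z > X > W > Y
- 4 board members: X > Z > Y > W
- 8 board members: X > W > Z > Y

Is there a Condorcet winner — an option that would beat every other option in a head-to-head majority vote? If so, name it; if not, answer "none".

Z vs Y: 40–8 for Z.
Z vs W: 26–22 for Z.
Z vs X: 36–12 for Z.
Z beats every other option head-to-head.

Z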